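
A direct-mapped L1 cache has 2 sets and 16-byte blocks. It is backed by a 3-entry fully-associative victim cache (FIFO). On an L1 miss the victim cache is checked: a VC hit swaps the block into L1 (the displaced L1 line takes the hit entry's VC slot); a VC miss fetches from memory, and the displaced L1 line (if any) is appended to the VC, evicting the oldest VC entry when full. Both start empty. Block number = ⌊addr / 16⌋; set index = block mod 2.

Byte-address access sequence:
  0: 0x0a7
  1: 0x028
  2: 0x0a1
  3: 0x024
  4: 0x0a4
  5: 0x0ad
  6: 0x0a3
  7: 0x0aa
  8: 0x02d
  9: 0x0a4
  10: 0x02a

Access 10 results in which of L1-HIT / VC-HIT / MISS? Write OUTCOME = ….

0: 0xa7 (blk 10, set 0) → MISS  vc=[]
1: 0x28 (blk 2, set 0) → MISS  vc=[10]
2: 0xa1 (blk 10, set 0) → VC-HIT  vc=[2]
3: 0x24 (blk 2, set 0) → VC-HIT  vc=[10]
4: 0xa4 (blk 10, set 0) → VC-HIT  vc=[2]
5: 0xad (blk 10, set 0) → L1-HIT  vc=[2]
6: 0xa3 (blk 10, set 0) → L1-HIT  vc=[2]
7: 0xaa (blk 10, set 0) → L1-HIT  vc=[2]
8: 0x2d (blk 2, set 0) → VC-HIT  vc=[10]
9: 0xa4 (blk 10, set 0) → VC-HIT  vc=[2]
10: 0x2a (blk 2, set 0) → VC-HIT  vc=[10]

OUTCOME = VC-HIT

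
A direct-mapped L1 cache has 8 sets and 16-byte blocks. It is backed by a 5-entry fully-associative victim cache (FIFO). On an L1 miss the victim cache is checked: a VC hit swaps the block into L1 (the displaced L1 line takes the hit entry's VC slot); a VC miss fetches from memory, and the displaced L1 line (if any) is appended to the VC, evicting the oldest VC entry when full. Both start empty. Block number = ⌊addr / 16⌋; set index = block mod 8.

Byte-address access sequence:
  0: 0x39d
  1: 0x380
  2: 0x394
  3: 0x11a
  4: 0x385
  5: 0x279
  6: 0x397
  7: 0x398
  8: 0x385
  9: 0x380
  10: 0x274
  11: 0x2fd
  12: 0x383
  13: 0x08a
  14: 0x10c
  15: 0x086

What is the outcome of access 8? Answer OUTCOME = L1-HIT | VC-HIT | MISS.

  [0] addr=0x39d blk=57 s=1: MISS | VC []
  [1] addr=0x380 blk=56 s=0: MISS | VC []
  [2] addr=0x394 blk=57 s=1: L1-HIT | VC []
  [3] addr=0x11a blk=17 s=1: MISS | VC [57]
  [4] addr=0x385 blk=56 s=0: L1-HIT | VC [57]
  [5] addr=0x279 blk=39 s=7: MISS | VC [57]
  [6] addr=0x397 blk=57 s=1: VC-HIT | VC [17]
  [7] addr=0x398 blk=57 s=1: L1-HIT | VC [17]
  [8] addr=0x385 blk=56 s=0: L1-HIT | VC [17]
  [9] addr=0x380 blk=56 s=0: L1-HIT | VC [17]
  [10] addr=0x274 blk=39 s=7: L1-HIT | VC [17]
  [11] addr=0x2fd blk=47 s=7: MISS | VC [17, 39]
  [12] addr=0x383 blk=56 s=0: L1-HIT | VC [17, 39]
  [13] addr=0x8a blk=8 s=0: MISS | VC [17, 39, 56]
  [14] addr=0x10c blk=16 s=0: MISS | VC [17, 39, 56, 8]
  [15] addr=0x86 blk=8 s=0: VC-HIT | VC [17, 39, 56, 16]

OUTCOME = L1-HIT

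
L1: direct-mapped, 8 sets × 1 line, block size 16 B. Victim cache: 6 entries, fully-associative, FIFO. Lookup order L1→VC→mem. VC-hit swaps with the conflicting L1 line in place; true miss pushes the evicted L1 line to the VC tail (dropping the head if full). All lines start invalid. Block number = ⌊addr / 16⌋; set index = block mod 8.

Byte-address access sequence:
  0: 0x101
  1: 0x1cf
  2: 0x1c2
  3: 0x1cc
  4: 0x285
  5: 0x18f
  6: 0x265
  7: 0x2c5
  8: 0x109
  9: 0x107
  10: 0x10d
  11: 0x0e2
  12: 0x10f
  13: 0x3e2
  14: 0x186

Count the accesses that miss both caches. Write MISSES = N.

MISSES = 8

  [0] addr=0x101 blk=16 s=0: MISS | VC []
  [1] addr=0x1cf blk=28 s=4: MISS | VC []
  [2] addr=0x1c2 blk=28 s=4: L1-HIT | VC []
  [3] addr=0x1cc blk=28 s=4: L1-HIT | VC []
  [4] addr=0x285 blk=40 s=0: MISS | VC [16]
  [5] addr=0x18f blk=24 s=0: MISS | VC [16, 40]
  [6] addr=0x265 blk=38 s=6: MISS | VC [16, 40]
  [7] addr=0x2c5 blk=44 s=4: MISS | VC [16, 40, 28]
  [8] addr=0x109 blk=16 s=0: VC-HIT | VC [24, 40, 28]
  [9] addr=0x107 blk=16 s=0: L1-HIT | VC [24, 40, 28]
  [10] addr=0x10d blk=16 s=0: L1-HIT | VC [24, 40, 28]
  [11] addr=0xe2 blk=14 s=6: MISS | VC [24, 40, 28, 38]
  [12] addr=0x10f blk=16 s=0: L1-HIT | VC [24, 40, 28, 38]
  [13] addr=0x3e2 blk=62 s=6: MISS | VC [24, 40, 28, 38, 14]
  [14] addr=0x186 blk=24 s=0: VC-HIT | VC [16, 40, 28, 38, 14]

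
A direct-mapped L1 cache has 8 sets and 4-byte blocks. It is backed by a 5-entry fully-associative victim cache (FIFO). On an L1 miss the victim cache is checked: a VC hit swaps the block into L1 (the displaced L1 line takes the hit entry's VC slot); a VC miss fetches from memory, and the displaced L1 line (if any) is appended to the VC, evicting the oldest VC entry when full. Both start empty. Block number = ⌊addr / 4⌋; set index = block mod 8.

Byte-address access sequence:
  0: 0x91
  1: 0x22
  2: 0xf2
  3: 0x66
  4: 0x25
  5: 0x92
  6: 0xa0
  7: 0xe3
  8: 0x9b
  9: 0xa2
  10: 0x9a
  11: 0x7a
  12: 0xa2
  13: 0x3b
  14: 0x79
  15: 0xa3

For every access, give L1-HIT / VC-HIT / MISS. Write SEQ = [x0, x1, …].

SEQ = [MISS, MISS, MISS, MISS, MISS, VC-HIT, MISS, MISS, MISS, VC-HIT, L1-HIT, MISS, L1-HIT, MISS, VC-HIT, L1-HIT]

#0 0x91→b36/s4 MISS; vc=[]
#1 0x22→b8/s0 MISS; vc=[]
#2 0xf2→b60/s4 MISS; vc=[36]
#3 0x66→b25/s1 MISS; vc=[36]
#4 0x25→b9/s1 MISS; vc=[36,25]
#5 0x92→b36/s4 VC-HIT; vc=[60,25]
#6 0xa0→b40/s0 MISS; vc=[60,25,8]
#7 0xe3→b56/s0 MISS; vc=[60,25,8,40]
#8 0x9b→b38/s6 MISS; vc=[60,25,8,40]
#9 0xa2→b40/s0 VC-HIT; vc=[60,25,8,56]
#10 0x9a→b38/s6 L1-HIT; vc=[60,25,8,56]
#11 0x7a→b30/s6 MISS; vc=[60,25,8,56,38]
#12 0xa2→b40/s0 L1-HIT; vc=[60,25,8,56,38]
#13 0x3b→b14/s6 MISS; vc=[25,8,56,38,30]
#14 0x79→b30/s6 VC-HIT; vc=[25,8,56,38,14]
#15 0xa3→b40/s0 L1-HIT; vc=[25,8,56,38,14]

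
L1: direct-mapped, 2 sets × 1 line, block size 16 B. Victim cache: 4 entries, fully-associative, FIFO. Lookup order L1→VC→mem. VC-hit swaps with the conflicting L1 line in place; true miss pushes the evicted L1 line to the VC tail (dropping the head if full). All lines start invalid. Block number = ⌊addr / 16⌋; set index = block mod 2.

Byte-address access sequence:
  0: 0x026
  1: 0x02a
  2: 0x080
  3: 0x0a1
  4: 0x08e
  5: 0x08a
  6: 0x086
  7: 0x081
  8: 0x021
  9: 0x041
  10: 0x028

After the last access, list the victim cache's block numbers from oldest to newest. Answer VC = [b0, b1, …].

VC = [8, 10, 4]

#0 0x26→b2/s0 MISS; vc=[]
#1 0x2a→b2/s0 L1-HIT; vc=[]
#2 0x80→b8/s0 MISS; vc=[2]
#3 0xa1→b10/s0 MISS; vc=[2,8]
#4 0x8e→b8/s0 VC-HIT; vc=[2,10]
#5 0x8a→b8/s0 L1-HIT; vc=[2,10]
#6 0x86→b8/s0 L1-HIT; vc=[2,10]
#7 0x81→b8/s0 L1-HIT; vc=[2,10]
#8 0x21→b2/s0 VC-HIT; vc=[8,10]
#9 0x41→b4/s0 MISS; vc=[8,10,2]
#10 0x28→b2/s0 VC-HIT; vc=[8,10,4]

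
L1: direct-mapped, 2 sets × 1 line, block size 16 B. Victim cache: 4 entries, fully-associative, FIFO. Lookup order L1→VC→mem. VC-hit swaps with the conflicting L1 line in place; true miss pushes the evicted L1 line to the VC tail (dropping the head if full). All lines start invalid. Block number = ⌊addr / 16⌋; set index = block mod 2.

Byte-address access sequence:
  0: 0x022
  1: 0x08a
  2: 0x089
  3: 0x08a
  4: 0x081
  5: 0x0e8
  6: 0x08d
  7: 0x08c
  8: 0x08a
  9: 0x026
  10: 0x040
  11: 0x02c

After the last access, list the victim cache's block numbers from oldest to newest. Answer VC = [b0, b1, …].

#0 0x22→b2/s0 MISS; vc=[]
#1 0x8a→b8/s0 MISS; vc=[2]
#2 0x89→b8/s0 L1-HIT; vc=[2]
#3 0x8a→b8/s0 L1-HIT; vc=[2]
#4 0x81→b8/s0 L1-HIT; vc=[2]
#5 0xe8→b14/s0 MISS; vc=[2,8]
#6 0x8d→b8/s0 VC-HIT; vc=[2,14]
#7 0x8c→b8/s0 L1-HIT; vc=[2,14]
#8 0x8a→b8/s0 L1-HIT; vc=[2,14]
#9 0x26→b2/s0 VC-HIT; vc=[8,14]
#10 0x40→b4/s0 MISS; vc=[8,14,2]
#11 0x2c→b2/s0 VC-HIT; vc=[8,14,4]

VC = [8, 14, 4]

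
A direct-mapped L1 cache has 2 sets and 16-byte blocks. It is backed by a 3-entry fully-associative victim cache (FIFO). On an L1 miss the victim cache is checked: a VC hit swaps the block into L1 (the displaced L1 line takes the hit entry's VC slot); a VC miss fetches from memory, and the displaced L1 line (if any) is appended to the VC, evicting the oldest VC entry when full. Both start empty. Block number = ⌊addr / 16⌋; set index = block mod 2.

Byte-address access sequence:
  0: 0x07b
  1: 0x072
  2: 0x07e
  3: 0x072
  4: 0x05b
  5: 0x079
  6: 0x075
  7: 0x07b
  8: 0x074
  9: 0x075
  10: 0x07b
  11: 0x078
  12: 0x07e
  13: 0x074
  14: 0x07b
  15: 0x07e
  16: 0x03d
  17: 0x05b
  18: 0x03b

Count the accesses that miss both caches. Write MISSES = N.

  [0] addr=0x7b blk=7 s=1: MISS | VC []
  [1] addr=0x72 blk=7 s=1: L1-HIT | VC []
  [2] addr=0x7e blk=7 s=1: L1-HIT | VC []
  [3] addr=0x72 blk=7 s=1: L1-HIT | VC []
  [4] addr=0x5b blk=5 s=1: MISS | VC [7]
  [5] addr=0x79 blk=7 s=1: VC-HIT | VC [5]
  [6] addr=0x75 blk=7 s=1: L1-HIT | VC [5]
  [7] addr=0x7b blk=7 s=1: L1-HIT | VC [5]
  [8] addr=0x74 blk=7 s=1: L1-HIT | VC [5]
  [9] addr=0x75 blk=7 s=1: L1-HIT | VC [5]
  [10] addr=0x7b blk=7 s=1: L1-HIT | VC [5]
  [11] addr=0x78 blk=7 s=1: L1-HIT | VC [5]
  [12] addr=0x7e blk=7 s=1: L1-HIT | VC [5]
  [13] addr=0x74 blk=7 s=1: L1-HIT | VC [5]
  [14] addr=0x7b blk=7 s=1: L1-HIT | VC [5]
  [15] addr=0x7e blk=7 s=1: L1-HIT | VC [5]
  [16] addr=0x3d blk=3 s=1: MISS | VC [5, 7]
  [17] addr=0x5b blk=5 s=1: VC-HIT | VC [3, 7]
  [18] addr=0x3b blk=3 s=1: VC-HIT | VC [5, 7]

MISSES = 3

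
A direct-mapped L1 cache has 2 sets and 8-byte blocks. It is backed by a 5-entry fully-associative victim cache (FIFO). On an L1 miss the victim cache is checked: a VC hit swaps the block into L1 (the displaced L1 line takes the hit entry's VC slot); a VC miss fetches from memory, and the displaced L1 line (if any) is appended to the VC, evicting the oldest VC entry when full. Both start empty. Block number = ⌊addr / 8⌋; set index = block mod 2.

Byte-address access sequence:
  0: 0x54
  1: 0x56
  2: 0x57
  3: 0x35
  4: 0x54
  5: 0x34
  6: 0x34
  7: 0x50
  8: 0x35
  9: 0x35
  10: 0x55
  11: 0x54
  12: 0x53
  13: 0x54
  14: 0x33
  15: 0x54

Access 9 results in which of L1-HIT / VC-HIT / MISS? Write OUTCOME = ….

#0 0x54→b10/s0 MISS; vc=[]
#1 0x56→b10/s0 L1-HIT; vc=[]
#2 0x57→b10/s0 L1-HIT; vc=[]
#3 0x35→b6/s0 MISS; vc=[10]
#4 0x54→b10/s0 VC-HIT; vc=[6]
#5 0x34→b6/s0 VC-HIT; vc=[10]
#6 0x34→b6/s0 L1-HIT; vc=[10]
#7 0x50→b10/s0 VC-HIT; vc=[6]
#8 0x35→b6/s0 VC-HIT; vc=[10]
#9 0x35→b6/s0 L1-HIT; vc=[10]
#10 0x55→b10/s0 VC-HIT; vc=[6]
#11 0x54→b10/s0 L1-HIT; vc=[6]
#12 0x53→b10/s0 L1-HIT; vc=[6]
#13 0x54→b10/s0 L1-HIT; vc=[6]
#14 0x33→b6/s0 VC-HIT; vc=[10]
#15 0x54→b10/s0 VC-HIT; vc=[6]

OUTCOME = L1-HIT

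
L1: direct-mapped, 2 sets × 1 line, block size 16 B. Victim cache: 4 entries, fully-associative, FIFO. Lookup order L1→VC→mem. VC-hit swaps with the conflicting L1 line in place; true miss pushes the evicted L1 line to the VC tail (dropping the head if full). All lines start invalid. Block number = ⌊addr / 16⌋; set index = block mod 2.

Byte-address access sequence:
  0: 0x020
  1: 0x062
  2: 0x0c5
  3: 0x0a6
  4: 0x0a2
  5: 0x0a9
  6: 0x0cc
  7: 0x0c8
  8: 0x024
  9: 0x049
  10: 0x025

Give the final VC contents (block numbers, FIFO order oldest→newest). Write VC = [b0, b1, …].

VC = [12, 6, 10, 4]

  [0] addr=0x20 blk=2 s=0: MISS | VC []
  [1] addr=0x62 blk=6 s=0: MISS | VC [2]
  [2] addr=0xc5 blk=12 s=0: MISS | VC [2, 6]
  [3] addr=0xa6 blk=10 s=0: MISS | VC [2, 6, 12]
  [4] addr=0xa2 blk=10 s=0: L1-HIT | VC [2, 6, 12]
  [5] addr=0xa9 blk=10 s=0: L1-HIT | VC [2, 6, 12]
  [6] addr=0xcc blk=12 s=0: VC-HIT | VC [2, 6, 10]
  [7] addr=0xc8 blk=12 s=0: L1-HIT | VC [2, 6, 10]
  [8] addr=0x24 blk=2 s=0: VC-HIT | VC [12, 6, 10]
  [9] addr=0x49 blk=4 s=0: MISS | VC [12, 6, 10, 2]
  [10] addr=0x25 blk=2 s=0: VC-HIT | VC [12, 6, 10, 4]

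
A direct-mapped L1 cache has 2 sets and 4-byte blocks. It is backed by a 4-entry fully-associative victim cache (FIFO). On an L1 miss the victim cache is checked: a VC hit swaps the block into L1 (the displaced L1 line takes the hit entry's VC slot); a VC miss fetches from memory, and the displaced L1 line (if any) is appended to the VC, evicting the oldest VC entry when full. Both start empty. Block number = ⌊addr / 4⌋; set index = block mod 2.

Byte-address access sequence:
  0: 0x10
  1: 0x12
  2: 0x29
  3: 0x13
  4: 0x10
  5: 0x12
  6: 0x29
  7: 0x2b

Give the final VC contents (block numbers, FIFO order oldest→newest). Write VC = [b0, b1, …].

VC = [4]

0: 0x10 (blk 4, set 0) → MISS  vc=[]
1: 0x12 (blk 4, set 0) → L1-HIT  vc=[]
2: 0x29 (blk 10, set 0) → MISS  vc=[4]
3: 0x13 (blk 4, set 0) → VC-HIT  vc=[10]
4: 0x10 (blk 4, set 0) → L1-HIT  vc=[10]
5: 0x12 (blk 4, set 0) → L1-HIT  vc=[10]
6: 0x29 (blk 10, set 0) → VC-HIT  vc=[4]
7: 0x2b (blk 10, set 0) → L1-HIT  vc=[4]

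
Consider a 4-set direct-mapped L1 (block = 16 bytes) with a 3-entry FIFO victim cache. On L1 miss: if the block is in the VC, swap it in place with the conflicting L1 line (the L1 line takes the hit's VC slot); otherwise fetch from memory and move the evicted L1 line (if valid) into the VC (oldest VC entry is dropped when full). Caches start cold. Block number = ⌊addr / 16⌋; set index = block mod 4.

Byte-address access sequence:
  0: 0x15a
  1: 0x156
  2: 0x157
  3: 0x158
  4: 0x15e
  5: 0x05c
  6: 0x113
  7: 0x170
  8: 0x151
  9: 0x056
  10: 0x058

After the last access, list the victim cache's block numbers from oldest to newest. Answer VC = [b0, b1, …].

VC = [17, 21]

0: 0x15a (blk 21, set 1) → MISS  vc=[]
1: 0x156 (blk 21, set 1) → L1-HIT  vc=[]
2: 0x157 (blk 21, set 1) → L1-HIT  vc=[]
3: 0x158 (blk 21, set 1) → L1-HIT  vc=[]
4: 0x15e (blk 21, set 1) → L1-HIT  vc=[]
5: 0x5c (blk 5, set 1) → MISS  vc=[21]
6: 0x113 (blk 17, set 1) → MISS  vc=[21, 5]
7: 0x170 (blk 23, set 3) → MISS  vc=[21, 5]
8: 0x151 (blk 21, set 1) → VC-HIT  vc=[17, 5]
9: 0x56 (blk 5, set 1) → VC-HIT  vc=[17, 21]
10: 0x58 (blk 5, set 1) → L1-HIT  vc=[17, 21]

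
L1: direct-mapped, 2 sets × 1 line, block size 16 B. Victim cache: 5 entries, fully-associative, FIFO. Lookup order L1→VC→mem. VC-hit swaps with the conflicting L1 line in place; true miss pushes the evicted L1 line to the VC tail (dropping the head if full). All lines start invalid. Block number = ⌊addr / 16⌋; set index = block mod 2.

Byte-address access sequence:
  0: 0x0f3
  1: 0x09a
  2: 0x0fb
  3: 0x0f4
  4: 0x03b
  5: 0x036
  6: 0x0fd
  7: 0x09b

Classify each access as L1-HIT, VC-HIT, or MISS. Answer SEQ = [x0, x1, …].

SEQ = [MISS, MISS, VC-HIT, L1-HIT, MISS, L1-HIT, VC-HIT, VC-HIT]

  [0] addr=0xf3 blk=15 s=1: MISS | VC []
  [1] addr=0x9a blk=9 s=1: MISS | VC [15]
  [2] addr=0xfb blk=15 s=1: VC-HIT | VC [9]
  [3] addr=0xf4 blk=15 s=1: L1-HIT | VC [9]
  [4] addr=0x3b blk=3 s=1: MISS | VC [9, 15]
  [5] addr=0x36 blk=3 s=1: L1-HIT | VC [9, 15]
  [6] addr=0xfd blk=15 s=1: VC-HIT | VC [9, 3]
  [7] addr=0x9b blk=9 s=1: VC-HIT | VC [15, 3]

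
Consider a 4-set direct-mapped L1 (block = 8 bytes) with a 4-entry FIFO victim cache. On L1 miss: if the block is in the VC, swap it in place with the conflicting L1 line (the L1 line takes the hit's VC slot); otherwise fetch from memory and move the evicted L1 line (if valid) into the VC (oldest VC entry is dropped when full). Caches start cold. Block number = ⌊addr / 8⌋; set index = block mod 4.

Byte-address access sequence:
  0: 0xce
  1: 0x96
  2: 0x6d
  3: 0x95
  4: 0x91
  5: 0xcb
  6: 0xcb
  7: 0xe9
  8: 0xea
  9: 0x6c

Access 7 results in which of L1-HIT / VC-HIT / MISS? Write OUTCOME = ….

OUTCOME = MISS

  [0] addr=0xce blk=25 s=1: MISS | VC []
  [1] addr=0x96 blk=18 s=2: MISS | VC []
  [2] addr=0x6d blk=13 s=1: MISS | VC [25]
  [3] addr=0x95 blk=18 s=2: L1-HIT | VC [25]
  [4] addr=0x91 blk=18 s=2: L1-HIT | VC [25]
  [5] addr=0xcb blk=25 s=1: VC-HIT | VC [13]
  [6] addr=0xcb blk=25 s=1: L1-HIT | VC [13]
  [7] addr=0xe9 blk=29 s=1: MISS | VC [13, 25]
  [8] addr=0xea blk=29 s=1: L1-HIT | VC [13, 25]
  [9] addr=0x6c blk=13 s=1: VC-HIT | VC [29, 25]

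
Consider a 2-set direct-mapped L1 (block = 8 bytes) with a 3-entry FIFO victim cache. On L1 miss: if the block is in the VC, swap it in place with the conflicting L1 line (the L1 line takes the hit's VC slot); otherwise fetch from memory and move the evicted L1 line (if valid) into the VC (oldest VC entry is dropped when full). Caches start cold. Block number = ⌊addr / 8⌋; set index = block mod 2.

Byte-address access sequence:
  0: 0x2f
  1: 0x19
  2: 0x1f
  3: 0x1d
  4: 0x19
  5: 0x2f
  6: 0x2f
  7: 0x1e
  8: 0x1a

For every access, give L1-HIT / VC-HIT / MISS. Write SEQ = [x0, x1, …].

#0 0x2f→b5/s1 MISS; vc=[]
#1 0x19→b3/s1 MISS; vc=[5]
#2 0x1f→b3/s1 L1-HIT; vc=[5]
#3 0x1d→b3/s1 L1-HIT; vc=[5]
#4 0x19→b3/s1 L1-HIT; vc=[5]
#5 0x2f→b5/s1 VC-HIT; vc=[3]
#6 0x2f→b5/s1 L1-HIT; vc=[3]
#7 0x1e→b3/s1 VC-HIT; vc=[5]
#8 0x1a→b3/s1 L1-HIT; vc=[5]

SEQ = [MISS, MISS, L1-HIT, L1-HIT, L1-HIT, VC-HIT, L1-HIT, VC-HIT, L1-HIT]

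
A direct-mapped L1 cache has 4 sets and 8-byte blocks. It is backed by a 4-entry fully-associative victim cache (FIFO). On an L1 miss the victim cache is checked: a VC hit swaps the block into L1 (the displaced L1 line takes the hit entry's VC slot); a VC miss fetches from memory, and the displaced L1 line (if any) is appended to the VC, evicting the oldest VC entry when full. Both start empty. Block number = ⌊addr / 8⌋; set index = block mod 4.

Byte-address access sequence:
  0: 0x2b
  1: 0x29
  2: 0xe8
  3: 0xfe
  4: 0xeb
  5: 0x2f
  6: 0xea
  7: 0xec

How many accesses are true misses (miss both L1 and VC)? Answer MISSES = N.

MISSES = 3

0: 0x2b (blk 5, set 1) → MISS  vc=[]
1: 0x29 (blk 5, set 1) → L1-HIT  vc=[]
2: 0xe8 (blk 29, set 1) → MISS  vc=[5]
3: 0xfe (blk 31, set 3) → MISS  vc=[5]
4: 0xeb (blk 29, set 1) → L1-HIT  vc=[5]
5: 0x2f (blk 5, set 1) → VC-HIT  vc=[29]
6: 0xea (blk 29, set 1) → VC-HIT  vc=[5]
7: 0xec (blk 29, set 1) → L1-HIT  vc=[5]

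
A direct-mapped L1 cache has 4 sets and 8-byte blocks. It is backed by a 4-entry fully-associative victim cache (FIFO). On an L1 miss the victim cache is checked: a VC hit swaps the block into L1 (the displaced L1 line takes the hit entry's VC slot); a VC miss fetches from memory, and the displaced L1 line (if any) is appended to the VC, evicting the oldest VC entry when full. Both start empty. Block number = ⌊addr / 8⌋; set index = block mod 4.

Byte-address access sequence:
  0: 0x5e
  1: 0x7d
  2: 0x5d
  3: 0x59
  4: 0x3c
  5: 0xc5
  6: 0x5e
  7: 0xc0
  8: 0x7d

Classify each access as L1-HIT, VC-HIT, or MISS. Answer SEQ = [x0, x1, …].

SEQ = [MISS, MISS, VC-HIT, L1-HIT, MISS, MISS, VC-HIT, L1-HIT, VC-HIT]

0: 0x5e (blk 11, set 3) → MISS  vc=[]
1: 0x7d (blk 15, set 3) → MISS  vc=[11]
2: 0x5d (blk 11, set 3) → VC-HIT  vc=[15]
3: 0x59 (blk 11, set 3) → L1-HIT  vc=[15]
4: 0x3c (blk 7, set 3) → MISS  vc=[15, 11]
5: 0xc5 (blk 24, set 0) → MISS  vc=[15, 11]
6: 0x5e (blk 11, set 3) → VC-HIT  vc=[15, 7]
7: 0xc0 (blk 24, set 0) → L1-HIT  vc=[15, 7]
8: 0x7d (blk 15, set 3) → VC-HIT  vc=[11, 7]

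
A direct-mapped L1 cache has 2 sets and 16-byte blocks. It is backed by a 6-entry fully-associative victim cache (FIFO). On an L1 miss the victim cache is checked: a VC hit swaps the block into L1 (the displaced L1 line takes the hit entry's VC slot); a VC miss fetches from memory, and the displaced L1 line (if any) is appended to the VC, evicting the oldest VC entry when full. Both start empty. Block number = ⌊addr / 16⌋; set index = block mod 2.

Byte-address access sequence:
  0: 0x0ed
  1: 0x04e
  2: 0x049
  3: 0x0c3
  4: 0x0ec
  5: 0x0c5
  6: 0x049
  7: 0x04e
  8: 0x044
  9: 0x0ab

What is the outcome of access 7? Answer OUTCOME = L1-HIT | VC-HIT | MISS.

OUTCOME = L1-HIT

#0 0xed→b14/s0 MISS; vc=[]
#1 0x4e→b4/s0 MISS; vc=[14]
#2 0x49→b4/s0 L1-HIT; vc=[14]
#3 0xc3→b12/s0 MISS; vc=[14,4]
#4 0xec→b14/s0 VC-HIT; vc=[12,4]
#5 0xc5→b12/s0 VC-HIT; vc=[14,4]
#6 0x49→b4/s0 VC-HIT; vc=[14,12]
#7 0x4e→b4/s0 L1-HIT; vc=[14,12]
#8 0x44→b4/s0 L1-HIT; vc=[14,12]
#9 0xab→b10/s0 MISS; vc=[14,12,4]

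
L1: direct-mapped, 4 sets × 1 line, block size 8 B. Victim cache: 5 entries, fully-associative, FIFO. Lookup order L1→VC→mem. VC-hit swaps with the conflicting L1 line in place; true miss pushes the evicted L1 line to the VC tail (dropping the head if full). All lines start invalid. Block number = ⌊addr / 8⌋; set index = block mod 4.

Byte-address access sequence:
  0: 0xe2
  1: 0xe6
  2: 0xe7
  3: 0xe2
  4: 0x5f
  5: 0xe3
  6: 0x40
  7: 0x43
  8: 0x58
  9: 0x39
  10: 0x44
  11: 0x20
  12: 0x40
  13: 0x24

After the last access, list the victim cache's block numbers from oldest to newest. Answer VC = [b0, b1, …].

0: 0xe2 (blk 28, set 0) → MISS  vc=[]
1: 0xe6 (blk 28, set 0) → L1-HIT  vc=[]
2: 0xe7 (blk 28, set 0) → L1-HIT  vc=[]
3: 0xe2 (blk 28, set 0) → L1-HIT  vc=[]
4: 0x5f (blk 11, set 3) → MISS  vc=[]
5: 0xe3 (blk 28, set 0) → L1-HIT  vc=[]
6: 0x40 (blk 8, set 0) → MISS  vc=[28]
7: 0x43 (blk 8, set 0) → L1-HIT  vc=[28]
8: 0x58 (blk 11, set 3) → L1-HIT  vc=[28]
9: 0x39 (blk 7, set 3) → MISS  vc=[28, 11]
10: 0x44 (blk 8, set 0) → L1-HIT  vc=[28, 11]
11: 0x20 (blk 4, set 0) → MISS  vc=[28, 11, 8]
12: 0x40 (blk 8, set 0) → VC-HIT  vc=[28, 11, 4]
13: 0x24 (blk 4, set 0) → VC-HIT  vc=[28, 11, 8]

VC = [28, 11, 8]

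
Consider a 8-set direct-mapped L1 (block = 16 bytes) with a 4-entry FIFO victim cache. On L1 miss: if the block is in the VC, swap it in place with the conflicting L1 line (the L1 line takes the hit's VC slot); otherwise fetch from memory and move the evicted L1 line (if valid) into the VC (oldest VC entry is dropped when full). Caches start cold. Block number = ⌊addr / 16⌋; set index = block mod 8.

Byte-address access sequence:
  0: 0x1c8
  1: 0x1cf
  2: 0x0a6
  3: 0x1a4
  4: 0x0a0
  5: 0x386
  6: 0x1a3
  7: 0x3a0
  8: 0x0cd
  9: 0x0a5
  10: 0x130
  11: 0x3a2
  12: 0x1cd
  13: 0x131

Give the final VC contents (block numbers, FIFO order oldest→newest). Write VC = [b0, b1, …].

VC = [10, 26, 12]

  [0] addr=0x1c8 blk=28 s=4: MISS | VC []
  [1] addr=0x1cf blk=28 s=4: L1-HIT | VC []
  [2] addr=0xa6 blk=10 s=2: MISS | VC []
  [3] addr=0x1a4 blk=26 s=2: MISS | VC [10]
  [4] addr=0xa0 blk=10 s=2: VC-HIT | VC [26]
  [5] addr=0x386 blk=56 s=0: MISS | VC [26]
  [6] addr=0x1a3 blk=26 s=2: VC-HIT | VC [10]
  [7] addr=0x3a0 blk=58 s=2: MISS | VC [10, 26]
  [8] addr=0xcd blk=12 s=4: MISS | VC [10, 26, 28]
  [9] addr=0xa5 blk=10 s=2: VC-HIT | VC [58, 26, 28]
  [10] addr=0x130 blk=19 s=3: MISS | VC [58, 26, 28]
  [11] addr=0x3a2 blk=58 s=2: VC-HIT | VC [10, 26, 28]
  [12] addr=0x1cd blk=28 s=4: VC-HIT | VC [10, 26, 12]
  [13] addr=0x131 blk=19 s=3: L1-HIT | VC [10, 26, 12]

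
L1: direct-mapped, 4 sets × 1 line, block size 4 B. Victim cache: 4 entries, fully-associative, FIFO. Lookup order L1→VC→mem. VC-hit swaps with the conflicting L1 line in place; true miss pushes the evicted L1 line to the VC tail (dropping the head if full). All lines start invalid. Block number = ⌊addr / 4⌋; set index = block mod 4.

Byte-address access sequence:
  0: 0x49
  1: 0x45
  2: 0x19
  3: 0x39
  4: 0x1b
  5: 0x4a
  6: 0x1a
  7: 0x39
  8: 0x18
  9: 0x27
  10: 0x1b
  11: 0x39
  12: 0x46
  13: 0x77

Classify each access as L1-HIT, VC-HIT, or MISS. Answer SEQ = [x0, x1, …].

SEQ = [MISS, MISS, MISS, MISS, VC-HIT, VC-HIT, VC-HIT, VC-HIT, VC-HIT, MISS, L1-HIT, VC-HIT, VC-HIT, MISS]

0: 0x49 (blk 18, set 2) → MISS  vc=[]
1: 0x45 (blk 17, set 1) → MISS  vc=[]
2: 0x19 (blk 6, set 2) → MISS  vc=[18]
3: 0x39 (blk 14, set 2) → MISS  vc=[18, 6]
4: 0x1b (blk 6, set 2) → VC-HIT  vc=[18, 14]
5: 0x4a (blk 18, set 2) → VC-HIT  vc=[6, 14]
6: 0x1a (blk 6, set 2) → VC-HIT  vc=[18, 14]
7: 0x39 (blk 14, set 2) → VC-HIT  vc=[18, 6]
8: 0x18 (blk 6, set 2) → VC-HIT  vc=[18, 14]
9: 0x27 (blk 9, set 1) → MISS  vc=[18, 14, 17]
10: 0x1b (blk 6, set 2) → L1-HIT  vc=[18, 14, 17]
11: 0x39 (blk 14, set 2) → VC-HIT  vc=[18, 6, 17]
12: 0x46 (blk 17, set 1) → VC-HIT  vc=[18, 6, 9]
13: 0x77 (blk 29, set 1) → MISS  vc=[18, 6, 9, 17]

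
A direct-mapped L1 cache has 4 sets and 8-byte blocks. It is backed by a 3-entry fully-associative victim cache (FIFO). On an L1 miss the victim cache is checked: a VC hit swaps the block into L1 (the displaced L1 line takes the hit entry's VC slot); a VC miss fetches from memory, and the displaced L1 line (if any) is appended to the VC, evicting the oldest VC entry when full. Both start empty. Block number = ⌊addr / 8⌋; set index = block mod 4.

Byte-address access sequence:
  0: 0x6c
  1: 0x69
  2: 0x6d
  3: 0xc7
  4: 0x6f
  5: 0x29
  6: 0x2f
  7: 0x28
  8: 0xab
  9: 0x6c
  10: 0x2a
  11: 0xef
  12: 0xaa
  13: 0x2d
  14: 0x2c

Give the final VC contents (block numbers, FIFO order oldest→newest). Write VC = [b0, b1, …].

VC = [29, 13, 21]

0: 0x6c (blk 13, set 1) → MISS  vc=[]
1: 0x69 (blk 13, set 1) → L1-HIT  vc=[]
2: 0x6d (blk 13, set 1) → L1-HIT  vc=[]
3: 0xc7 (blk 24, set 0) → MISS  vc=[]
4: 0x6f (blk 13, set 1) → L1-HIT  vc=[]
5: 0x29 (blk 5, set 1) → MISS  vc=[13]
6: 0x2f (blk 5, set 1) → L1-HIT  vc=[13]
7: 0x28 (blk 5, set 1) → L1-HIT  vc=[13]
8: 0xab (blk 21, set 1) → MISS  vc=[13, 5]
9: 0x6c (blk 13, set 1) → VC-HIT  vc=[21, 5]
10: 0x2a (blk 5, set 1) → VC-HIT  vc=[21, 13]
11: 0xef (blk 29, set 1) → MISS  vc=[21, 13, 5]
12: 0xaa (blk 21, set 1) → VC-HIT  vc=[29, 13, 5]
13: 0x2d (blk 5, set 1) → VC-HIT  vc=[29, 13, 21]
14: 0x2c (blk 5, set 1) → L1-HIT  vc=[29, 13, 21]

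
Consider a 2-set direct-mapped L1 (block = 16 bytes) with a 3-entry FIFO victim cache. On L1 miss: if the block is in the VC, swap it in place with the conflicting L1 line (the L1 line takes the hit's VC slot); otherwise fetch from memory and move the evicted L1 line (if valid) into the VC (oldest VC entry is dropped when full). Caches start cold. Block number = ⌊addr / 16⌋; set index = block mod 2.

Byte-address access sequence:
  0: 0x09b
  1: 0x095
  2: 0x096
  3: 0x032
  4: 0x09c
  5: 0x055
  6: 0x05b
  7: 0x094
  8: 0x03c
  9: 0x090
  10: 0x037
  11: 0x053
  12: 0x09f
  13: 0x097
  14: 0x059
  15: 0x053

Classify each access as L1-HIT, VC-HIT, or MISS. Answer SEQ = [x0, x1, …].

  [0] addr=0x9b blk=9 s=1: MISS | VC []
  [1] addr=0x95 blk=9 s=1: L1-HIT | VC []
  [2] addr=0x96 blk=9 s=1: L1-HIT | VC []
  [3] addr=0x32 blk=3 s=1: MISS | VC [9]
  [4] addr=0x9c blk=9 s=1: VC-HIT | VC [3]
  [5] addr=0x55 blk=5 s=1: MISS | VC [3, 9]
  [6] addr=0x5b blk=5 s=1: L1-HIT | VC [3, 9]
  [7] addr=0x94 blk=9 s=1: VC-HIT | VC [3, 5]
  [8] addr=0x3c blk=3 s=1: VC-HIT | VC [9, 5]
  [9] addr=0x90 blk=9 s=1: VC-HIT | VC [3, 5]
  [10] addr=0x37 blk=3 s=1: VC-HIT | VC [9, 5]
  [11] addr=0x53 blk=5 s=1: VC-HIT | VC [9, 3]
  [12] addr=0x9f blk=9 s=1: VC-HIT | VC [5, 3]
  [13] addr=0x97 blk=9 s=1: L1-HIT | VC [5, 3]
  [14] addr=0x59 blk=5 s=1: VC-HIT | VC [9, 3]
  [15] addr=0x53 blk=5 s=1: L1-HIT | VC [9, 3]

SEQ = [MISS, L1-HIT, L1-HIT, MISS, VC-HIT, MISS, L1-HIT, VC-HIT, VC-HIT, VC-HIT, VC-HIT, VC-HIT, VC-HIT, L1-HIT, VC-HIT, L1-HIT]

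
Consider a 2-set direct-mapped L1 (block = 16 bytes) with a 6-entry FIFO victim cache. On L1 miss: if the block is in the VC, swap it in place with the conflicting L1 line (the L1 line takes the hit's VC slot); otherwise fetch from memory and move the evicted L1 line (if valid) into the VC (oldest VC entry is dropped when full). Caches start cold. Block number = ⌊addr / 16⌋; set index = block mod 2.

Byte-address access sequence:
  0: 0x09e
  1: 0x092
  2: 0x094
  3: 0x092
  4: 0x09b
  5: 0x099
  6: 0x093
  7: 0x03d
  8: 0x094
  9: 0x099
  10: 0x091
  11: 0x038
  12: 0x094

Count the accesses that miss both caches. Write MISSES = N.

#0 0x9e→b9/s1 MISS; vc=[]
#1 0x92→b9/s1 L1-HIT; vc=[]
#2 0x94→b9/s1 L1-HIT; vc=[]
#3 0x92→b9/s1 L1-HIT; vc=[]
#4 0x9b→b9/s1 L1-HIT; vc=[]
#5 0x99→b9/s1 L1-HIT; vc=[]
#6 0x93→b9/s1 L1-HIT; vc=[]
#7 0x3d→b3/s1 MISS; vc=[9]
#8 0x94→b9/s1 VC-HIT; vc=[3]
#9 0x99→b9/s1 L1-HIT; vc=[3]
#10 0x91→b9/s1 L1-HIT; vc=[3]
#11 0x38→b3/s1 VC-HIT; vc=[9]
#12 0x94→b9/s1 VC-HIT; vc=[3]

MISSES = 2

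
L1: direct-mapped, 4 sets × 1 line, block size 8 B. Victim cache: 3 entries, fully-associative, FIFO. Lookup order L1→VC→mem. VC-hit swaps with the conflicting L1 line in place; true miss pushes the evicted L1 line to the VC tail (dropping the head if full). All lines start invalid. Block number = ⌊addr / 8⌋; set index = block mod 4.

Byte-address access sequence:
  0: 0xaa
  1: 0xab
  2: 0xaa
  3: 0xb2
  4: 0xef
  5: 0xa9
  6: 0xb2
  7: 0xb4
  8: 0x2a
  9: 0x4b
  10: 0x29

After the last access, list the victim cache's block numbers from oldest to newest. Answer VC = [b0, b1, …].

#0 0xaa→b21/s1 MISS; vc=[]
#1 0xab→b21/s1 L1-HIT; vc=[]
#2 0xaa→b21/s1 L1-HIT; vc=[]
#3 0xb2→b22/s2 MISS; vc=[]
#4 0xef→b29/s1 MISS; vc=[21]
#5 0xa9→b21/s1 VC-HIT; vc=[29]
#6 0xb2→b22/s2 L1-HIT; vc=[29]
#7 0xb4→b22/s2 L1-HIT; vc=[29]
#8 0x2a→b5/s1 MISS; vc=[29,21]
#9 0x4b→b9/s1 MISS; vc=[29,21,5]
#10 0x29→b5/s1 VC-HIT; vc=[29,21,9]

VC = [29, 21, 9]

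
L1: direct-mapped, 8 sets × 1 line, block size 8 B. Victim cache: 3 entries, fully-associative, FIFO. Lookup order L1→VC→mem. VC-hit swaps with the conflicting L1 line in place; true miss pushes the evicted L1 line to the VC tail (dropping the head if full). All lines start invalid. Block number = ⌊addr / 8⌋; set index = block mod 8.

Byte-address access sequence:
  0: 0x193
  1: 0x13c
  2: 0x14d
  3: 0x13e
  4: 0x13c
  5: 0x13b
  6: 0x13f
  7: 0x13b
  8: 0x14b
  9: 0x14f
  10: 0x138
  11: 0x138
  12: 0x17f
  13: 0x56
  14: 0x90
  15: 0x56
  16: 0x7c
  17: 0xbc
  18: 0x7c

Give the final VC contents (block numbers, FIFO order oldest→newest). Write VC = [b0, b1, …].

  [0] addr=0x193 blk=50 s=2: MISS | VC []
  [1] addr=0x13c blk=39 s=7: MISS | VC []
  [2] addr=0x14d blk=41 s=1: MISS | VC []
  [3] addr=0x13e blk=39 s=7: L1-HIT | VC []
  [4] addr=0x13c blk=39 s=7: L1-HIT | VC []
  [5] addr=0x13b blk=39 s=7: L1-HIT | VC []
  [6] addr=0x13f blk=39 s=7: L1-HIT | VC []
  [7] addr=0x13b blk=39 s=7: L1-HIT | VC []
  [8] addr=0x14b blk=41 s=1: L1-HIT | VC []
  [9] addr=0x14f blk=41 s=1: L1-HIT | VC []
  [10] addr=0x138 blk=39 s=7: L1-HIT | VC []
  [11] addr=0x138 blk=39 s=7: L1-HIT | VC []
  [12] addr=0x17f blk=47 s=7: MISS | VC [39]
  [13] addr=0x56 blk=10 s=2: MISS | VC [39, 50]
  [14] addr=0x90 blk=18 s=2: MISS | VC [39, 50, 10]
  [15] addr=0x56 blk=10 s=2: VC-HIT | VC [39, 50, 18]
  [16] addr=0x7c blk=15 s=7: MISS | VC [50, 18, 47]
  [17] addr=0xbc blk=23 s=7: MISS | VC [18, 47, 15]
  [18] addr=0x7c blk=15 s=7: VC-HIT | VC [18, 47, 23]

VC = [18, 47, 23]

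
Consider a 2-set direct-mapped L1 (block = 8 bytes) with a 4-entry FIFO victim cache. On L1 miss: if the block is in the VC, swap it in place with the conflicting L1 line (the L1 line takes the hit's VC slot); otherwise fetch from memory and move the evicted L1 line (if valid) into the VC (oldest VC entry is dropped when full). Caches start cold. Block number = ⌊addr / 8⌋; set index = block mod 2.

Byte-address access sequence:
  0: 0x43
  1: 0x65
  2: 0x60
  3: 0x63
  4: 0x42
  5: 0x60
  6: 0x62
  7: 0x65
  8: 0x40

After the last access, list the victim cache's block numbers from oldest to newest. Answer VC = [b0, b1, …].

VC = [12]

#0 0x43→b8/s0 MISS; vc=[]
#1 0x65→b12/s0 MISS; vc=[8]
#2 0x60→b12/s0 L1-HIT; vc=[8]
#3 0x63→b12/s0 L1-HIT; vc=[8]
#4 0x42→b8/s0 VC-HIT; vc=[12]
#5 0x60→b12/s0 VC-HIT; vc=[8]
#6 0x62→b12/s0 L1-HIT; vc=[8]
#7 0x65→b12/s0 L1-HIT; vc=[8]
#8 0x40→b8/s0 VC-HIT; vc=[12]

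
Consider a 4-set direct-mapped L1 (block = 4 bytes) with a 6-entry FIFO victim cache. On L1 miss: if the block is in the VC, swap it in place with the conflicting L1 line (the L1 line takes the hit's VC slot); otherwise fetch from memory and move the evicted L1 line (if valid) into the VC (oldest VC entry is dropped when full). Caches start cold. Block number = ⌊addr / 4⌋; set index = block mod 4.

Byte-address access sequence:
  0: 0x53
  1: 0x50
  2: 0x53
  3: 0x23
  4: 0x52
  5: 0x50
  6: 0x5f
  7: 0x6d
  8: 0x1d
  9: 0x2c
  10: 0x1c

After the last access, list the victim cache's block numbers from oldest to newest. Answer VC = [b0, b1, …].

  [0] addr=0x53 blk=20 s=0: MISS | VC []
  [1] addr=0x50 blk=20 s=0: L1-HIT | VC []
  [2] addr=0x53 blk=20 s=0: L1-HIT | VC []
  [3] addr=0x23 blk=8 s=0: MISS | VC [20]
  [4] addr=0x52 blk=20 s=0: VC-HIT | VC [8]
  [5] addr=0x50 blk=20 s=0: L1-HIT | VC [8]
  [6] addr=0x5f blk=23 s=3: MISS | VC [8]
  [7] addr=0x6d blk=27 s=3: MISS | VC [8, 23]
  [8] addr=0x1d blk=7 s=3: MISS | VC [8, 23, 27]
  [9] addr=0x2c blk=11 s=3: MISS | VC [8, 23, 27, 7]
  [10] addr=0x1c blk=7 s=3: VC-HIT | VC [8, 23, 27, 11]

VC = [8, 23, 27, 11]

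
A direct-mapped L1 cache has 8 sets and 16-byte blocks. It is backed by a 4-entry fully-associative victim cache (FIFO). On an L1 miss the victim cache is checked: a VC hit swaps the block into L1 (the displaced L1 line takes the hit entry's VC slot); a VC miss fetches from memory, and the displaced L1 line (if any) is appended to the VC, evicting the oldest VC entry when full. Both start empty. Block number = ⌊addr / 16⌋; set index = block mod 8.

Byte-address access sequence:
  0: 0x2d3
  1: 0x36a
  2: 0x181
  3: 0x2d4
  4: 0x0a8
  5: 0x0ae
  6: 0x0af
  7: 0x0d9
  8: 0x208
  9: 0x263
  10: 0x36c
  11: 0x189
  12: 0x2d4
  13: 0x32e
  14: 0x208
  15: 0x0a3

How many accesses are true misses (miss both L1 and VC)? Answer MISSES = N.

  [0] addr=0x2d3 blk=45 s=5: MISS | VC []
  [1] addr=0x36a blk=54 s=6: MISS | VC []
  [2] addr=0x181 blk=24 s=0: MISS | VC []
  [3] addr=0x2d4 blk=45 s=5: L1-HIT | VC []
  [4] addr=0xa8 blk=10 s=2: MISS | VC []
  [5] addr=0xae blk=10 s=2: L1-HIT | VC []
  [6] addr=0xaf blk=10 s=2: L1-HIT | VC []
  [7] addr=0xd9 blk=13 s=5: MISS | VC [45]
  [8] addr=0x208 blk=32 s=0: MISS | VC [45, 24]
  [9] addr=0x263 blk=38 s=6: MISS | VC [45, 24, 54]
  [10] addr=0x36c blk=54 s=6: VC-HIT | VC [45, 24, 38]
  [11] addr=0x189 blk=24 s=0: VC-HIT | VC [45, 32, 38]
  [12] addr=0x2d4 blk=45 s=5: VC-HIT | VC [13, 32, 38]
  [13] addr=0x32e blk=50 s=2: MISS | VC [13, 32, 38, 10]
  [14] addr=0x208 blk=32 s=0: VC-HIT | VC [13, 24, 38, 10]
  [15] addr=0xa3 blk=10 s=2: VC-HIT | VC [13, 24, 38, 50]

MISSES = 8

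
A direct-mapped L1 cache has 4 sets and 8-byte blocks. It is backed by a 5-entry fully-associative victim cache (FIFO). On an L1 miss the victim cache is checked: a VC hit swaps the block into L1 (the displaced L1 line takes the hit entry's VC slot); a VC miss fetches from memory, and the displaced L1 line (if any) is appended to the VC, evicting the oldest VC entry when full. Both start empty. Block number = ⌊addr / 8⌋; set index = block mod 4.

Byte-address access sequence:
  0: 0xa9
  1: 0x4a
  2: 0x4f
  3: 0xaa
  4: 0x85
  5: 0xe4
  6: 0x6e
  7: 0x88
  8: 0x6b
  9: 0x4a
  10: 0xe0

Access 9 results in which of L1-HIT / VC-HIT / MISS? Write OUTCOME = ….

OUTCOME = VC-HIT

  [0] addr=0xa9 blk=21 s=1: MISS | VC []
  [1] addr=0x4a blk=9 s=1: MISS | VC [21]
  [2] addr=0x4f blk=9 s=1: L1-HIT | VC [21]
  [3] addr=0xaa blk=21 s=1: VC-HIT | VC [9]
  [4] addr=0x85 blk=16 s=0: MISS | VC [9]
  [5] addr=0xe4 blk=28 s=0: MISS | VC [9, 16]
  [6] addr=0x6e blk=13 s=1: MISS | VC [9, 16, 21]
  [7] addr=0x88 blk=17 s=1: MISS | VC [9, 16, 21, 13]
  [8] addr=0x6b blk=13 s=1: VC-HIT | VC [9, 16, 21, 17]
  [9] addr=0x4a blk=9 s=1: VC-HIT | VC [13, 16, 21, 17]
  [10] addr=0xe0 blk=28 s=0: L1-HIT | VC [13, 16, 21, 17]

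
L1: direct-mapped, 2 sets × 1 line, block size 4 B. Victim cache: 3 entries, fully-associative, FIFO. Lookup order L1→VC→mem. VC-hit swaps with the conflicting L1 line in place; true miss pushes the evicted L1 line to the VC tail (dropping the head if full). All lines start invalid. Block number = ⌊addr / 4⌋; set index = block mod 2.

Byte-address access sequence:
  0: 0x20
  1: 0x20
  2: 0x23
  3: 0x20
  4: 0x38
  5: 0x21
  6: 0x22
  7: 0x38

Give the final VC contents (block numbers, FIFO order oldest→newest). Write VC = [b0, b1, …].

VC = [8]

0: 0x20 (blk 8, set 0) → MISS  vc=[]
1: 0x20 (blk 8, set 0) → L1-HIT  vc=[]
2: 0x23 (blk 8, set 0) → L1-HIT  vc=[]
3: 0x20 (blk 8, set 0) → L1-HIT  vc=[]
4: 0x38 (blk 14, set 0) → MISS  vc=[8]
5: 0x21 (blk 8, set 0) → VC-HIT  vc=[14]
6: 0x22 (blk 8, set 0) → L1-HIT  vc=[14]
7: 0x38 (blk 14, set 0) → VC-HIT  vc=[8]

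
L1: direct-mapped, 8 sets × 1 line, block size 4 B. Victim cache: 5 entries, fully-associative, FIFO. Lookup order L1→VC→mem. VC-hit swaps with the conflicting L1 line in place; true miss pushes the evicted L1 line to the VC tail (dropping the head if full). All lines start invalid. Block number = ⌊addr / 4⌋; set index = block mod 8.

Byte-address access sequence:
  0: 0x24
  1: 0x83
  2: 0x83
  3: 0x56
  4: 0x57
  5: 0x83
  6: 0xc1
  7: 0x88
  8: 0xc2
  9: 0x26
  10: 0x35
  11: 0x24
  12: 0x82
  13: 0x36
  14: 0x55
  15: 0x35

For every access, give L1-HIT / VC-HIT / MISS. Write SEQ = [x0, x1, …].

  [0] addr=0x24 blk=9 s=1: MISS | VC []
  [1] addr=0x83 blk=32 s=0: MISS | VC []
  [2] addr=0x83 blk=32 s=0: L1-HIT | VC []
  [3] addr=0x56 blk=21 s=5: MISS | VC []
  [4] addr=0x57 blk=21 s=5: L1-HIT | VC []
  [5] addr=0x83 blk=32 s=0: L1-HIT | VC []
  [6] addr=0xc1 blk=48 s=0: MISS | VC [32]
  [7] addr=0x88 blk=34 s=2: MISS | VC [32]
  [8] addr=0xc2 blk=48 s=0: L1-HIT | VC [32]
  [9] addr=0x26 blk=9 s=1: L1-HIT | VC [32]
  [10] addr=0x35 blk=13 s=5: MISS | VC [32, 21]
  [11] addr=0x24 blk=9 s=1: L1-HIT | VC [32, 21]
  [12] addr=0x82 blk=32 s=0: VC-HIT | VC [48, 21]
  [13] addr=0x36 blk=13 s=5: L1-HIT | VC [48, 21]
  [14] addr=0x55 blk=21 s=5: VC-HIT | VC [48, 13]
  [15] addr=0x35 blk=13 s=5: VC-HIT | VC [48, 21]

SEQ = [MISS, MISS, L1-HIT, MISS, L1-HIT, L1-HIT, MISS, MISS, L1-HIT, L1-HIT, MISS, L1-HIT, VC-HIT, L1-HIT, VC-HIT, VC-HIT]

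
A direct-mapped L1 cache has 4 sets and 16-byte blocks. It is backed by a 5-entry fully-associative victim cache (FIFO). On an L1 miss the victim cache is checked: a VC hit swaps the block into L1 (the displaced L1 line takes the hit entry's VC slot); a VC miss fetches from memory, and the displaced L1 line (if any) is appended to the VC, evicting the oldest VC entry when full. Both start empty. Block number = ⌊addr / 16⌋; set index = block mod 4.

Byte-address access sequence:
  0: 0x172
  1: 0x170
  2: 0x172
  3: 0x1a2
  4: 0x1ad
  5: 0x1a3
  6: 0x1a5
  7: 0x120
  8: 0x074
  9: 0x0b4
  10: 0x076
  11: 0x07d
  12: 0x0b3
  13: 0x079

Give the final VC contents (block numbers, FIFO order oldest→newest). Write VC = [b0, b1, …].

#0 0x172→b23/s3 MISS; vc=[]
#1 0x170→b23/s3 L1-HIT; vc=[]
#2 0x172→b23/s3 L1-HIT; vc=[]
#3 0x1a2→b26/s2 MISS; vc=[]
#4 0x1ad→b26/s2 L1-HIT; vc=[]
#5 0x1a3→b26/s2 L1-HIT; vc=[]
#6 0x1a5→b26/s2 L1-HIT; vc=[]
#7 0x120→b18/s2 MISS; vc=[26]
#8 0x74→b7/s3 MISS; vc=[26,23]
#9 0xb4→b11/s3 MISS; vc=[26,23,7]
#10 0x76→b7/s3 VC-HIT; vc=[26,23,11]
#11 0x7d→b7/s3 L1-HIT; vc=[26,23,11]
#12 0xb3→b11/s3 VC-HIT; vc=[26,23,7]
#13 0x79→b7/s3 VC-HIT; vc=[26,23,11]

VC = [26, 23, 11]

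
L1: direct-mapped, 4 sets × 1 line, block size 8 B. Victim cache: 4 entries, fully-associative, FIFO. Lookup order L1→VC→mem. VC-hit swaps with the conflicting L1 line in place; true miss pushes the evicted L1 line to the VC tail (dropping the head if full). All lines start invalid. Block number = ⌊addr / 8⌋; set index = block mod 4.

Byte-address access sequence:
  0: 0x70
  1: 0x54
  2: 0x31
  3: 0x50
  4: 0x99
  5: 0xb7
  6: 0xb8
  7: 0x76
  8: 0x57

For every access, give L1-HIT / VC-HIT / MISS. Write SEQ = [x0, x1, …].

SEQ = [MISS, MISS, MISS, VC-HIT, MISS, MISS, MISS, VC-HIT, VC-HIT]

  [0] addr=0x70 blk=14 s=2: MISS | VC []
  [1] addr=0x54 blk=10 s=2: MISS | VC [14]
  [2] addr=0x31 blk=6 s=2: MISS | VC [14, 10]
  [3] addr=0x50 blk=10 s=2: VC-HIT | VC [14, 6]
  [4] addr=0x99 blk=19 s=3: MISS | VC [14, 6]
  [5] addr=0xb7 blk=22 s=2: MISS | VC [14, 6, 10]
  [6] addr=0xb8 blk=23 s=3: MISS | VC [14, 6, 10, 19]
  [7] addr=0x76 blk=14 s=2: VC-HIT | VC [22, 6, 10, 19]
  [8] addr=0x57 blk=10 s=2: VC-HIT | VC [22, 6, 14, 19]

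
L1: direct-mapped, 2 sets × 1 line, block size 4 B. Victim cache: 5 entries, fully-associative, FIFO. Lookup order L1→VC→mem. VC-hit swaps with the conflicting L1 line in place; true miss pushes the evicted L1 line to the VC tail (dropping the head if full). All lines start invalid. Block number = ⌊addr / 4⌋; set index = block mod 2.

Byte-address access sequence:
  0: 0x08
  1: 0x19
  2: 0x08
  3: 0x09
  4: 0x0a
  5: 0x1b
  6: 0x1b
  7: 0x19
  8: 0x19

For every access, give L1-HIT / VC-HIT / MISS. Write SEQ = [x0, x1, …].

  [0] addr=0x8 blk=2 s=0: MISS | VC []
  [1] addr=0x19 blk=6 s=0: MISS | VC [2]
  [2] addr=0x8 blk=2 s=0: VC-HIT | VC [6]
  [3] addr=0x9 blk=2 s=0: L1-HIT | VC [6]
  [4] addr=0xa blk=2 s=0: L1-HIT | VC [6]
  [5] addr=0x1b blk=6 s=0: VC-HIT | VC [2]
  [6] addr=0x1b blk=6 s=0: L1-HIT | VC [2]
  [7] addr=0x19 blk=6 s=0: L1-HIT | VC [2]
  [8] addr=0x19 blk=6 s=0: L1-HIT | VC [2]

SEQ = [MISS, MISS, VC-HIT, L1-HIT, L1-HIT, VC-HIT, L1-HIT, L1-HIT, L1-HIT]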